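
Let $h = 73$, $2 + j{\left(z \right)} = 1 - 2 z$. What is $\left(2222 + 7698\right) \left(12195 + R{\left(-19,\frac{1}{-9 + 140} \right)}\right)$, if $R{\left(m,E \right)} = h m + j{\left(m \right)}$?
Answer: $107582400$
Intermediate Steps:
$j{\left(z \right)} = -1 - 2 z$ ($j{\left(z \right)} = -2 - \left(-1 + 2 z\right) = -1 - 2 z$)
$R{\left(m,E \right)} = -1 + 71 m$ ($R{\left(m,E \right)} = 73 m - \left(1 + 2 m\right) = -1 + 71 m$)
$\left(2222 + 7698\right) \left(12195 + R{\left(-19,\frac{1}{-9 + 140} \right)}\right) = \left(2222 + 7698\right) \left(12195 + \left(-1 + 71 \left(-19\right)\right)\right) = 9920 \left(12195 - 1350\right) = 9920 \cdot 10845 = 107582400$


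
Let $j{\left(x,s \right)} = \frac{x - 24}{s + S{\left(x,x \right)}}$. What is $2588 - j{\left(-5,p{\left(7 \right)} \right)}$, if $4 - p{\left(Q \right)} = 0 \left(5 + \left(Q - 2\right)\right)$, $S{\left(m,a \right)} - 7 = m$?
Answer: $\frac{15557}{6} \approx 2592.8$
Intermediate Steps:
$S{\left(m,a \right)} = 7 + m$
$p{\left(Q \right)} = 4$ ($p{\left(Q \right)} = 4 - 0 \left(5 + \left(Q - 2\right)\right) = 4 - 0 \left(5 + \left(-2 + Q\right)\right) = 4 - 0 \left(3 + Q\right) = 4 - 0 = 4 + 0 = 4$)
$j{\left(x,s \right)} = \frac{-24 + x}{7 + s + x}$ ($j{\left(x,s \right)} = \frac{x - 24}{s + \left(7 + x\right)} = \frac{-24 + x}{7 + s + x}$)
$2588 - j{\left(-5,p{\left(7 \right)} \right)} = 2588 - \frac{-24 - 5}{7 + 4 - 5} = 2588 - \frac{1}{6} \left(-29\right) = 2588 - - \frac{29}{6} = 2588 + \frac{29}{6} = \frac{15557}{6}$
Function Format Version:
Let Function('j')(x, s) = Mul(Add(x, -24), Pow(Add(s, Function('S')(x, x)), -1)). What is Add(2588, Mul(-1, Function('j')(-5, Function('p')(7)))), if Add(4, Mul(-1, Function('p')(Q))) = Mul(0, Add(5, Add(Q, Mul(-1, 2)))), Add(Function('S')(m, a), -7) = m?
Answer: Rational(15557, 6) ≈ 2592.8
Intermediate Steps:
Function('S')(m, a) = Add(7, m)
Function('p')(Q) = 4 (Function('p')(Q) = Add(4, Mul(-1, Mul(0, Add(5, Add(Q, Mul(-1, 2)))))) = Add(4, Mul(-1, Mul(0, Add(5, Add(Q, -2))))) = Add(4, Mul(-1, Mul(0, Add(5, Add(-2, Q))))) = Add(4, Mul(-1, Mul(0, Add(3, Q)))) = Add(4, Mul(-1, 0)) = Add(4, 0) = 4)
Function('j')(x, s) = Mul(Pow(Add(7, s, x), -1), Add(-24, x)) (Function('j')(x, s) = Mul(Add(x, -24), Pow(Add(s, Add(7, x)), -1)) = Mul(Add(-24, x), Pow(Add(7, s, x), -1)) = Mul(Pow(Add(7, s, x), -1), Add(-24, x)))
Add(2588, Mul(-1, Function('j')(-5, Function('p')(7)))) = Add(2588, Mul(-1, Mul(Pow(Add(7, 4, -5), -1), Add(-24, -5)))) = Add(2588, Mul(-1, Mul(Pow(6, -1), -29))) = Add(2588, Mul(-1, Mul(Rational(1, 6), -29))) = Add(2588, Mul(-1, Rational(-29, 6))) = Add(2588, Rational(29, 6)) = Rational(15557, 6)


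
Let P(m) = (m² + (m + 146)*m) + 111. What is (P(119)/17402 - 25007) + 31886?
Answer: 119754165/17402 ≈ 6881.6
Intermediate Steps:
P(m) = 111 + m² + m*(146 + m) (P(m) = (m² + (146 + m)*m) + 111 = (m² + m*(146 + m)) + 111 = 111 + m² + m*(146 + m))
(P(119)/17402 - 25007) + 31886 = ((111 + 2*119² + 146*119)/17402 - 25007) + 31886 = ((111 + 2*14161 + 17374)*(1/17402) - 25007) + 31886 = ((111 + 28322 + 17374)*(1/17402) - 25007) + 31886 = (45807*(1/17402) - 25007) + 31886 = (45807/17402 - 25007) + 31886 = -435126007/17402 + 31886 = 119754165/17402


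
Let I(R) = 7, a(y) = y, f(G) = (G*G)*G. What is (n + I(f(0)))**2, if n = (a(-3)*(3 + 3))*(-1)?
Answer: 625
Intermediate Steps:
f(G) = G**3 (f(G) = G**2*G = G**3)
n = 18 (n = -3*(3 + 3)*(-1) = -3*6*(-1) = -18*(-1) = 18)
(n + I(f(0)))**2 = (18 + 7)**2 = 25**2 = 625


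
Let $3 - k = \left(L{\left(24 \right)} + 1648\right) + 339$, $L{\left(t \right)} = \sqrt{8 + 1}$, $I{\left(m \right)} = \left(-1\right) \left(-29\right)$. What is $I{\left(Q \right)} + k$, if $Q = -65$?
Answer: $-1958$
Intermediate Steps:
$I{\left(m \right)} = 29$
$L{\left(t \right)} = 3$ ($L{\left(t \right)} = \sqrt{9} = 3$)
$k = -1987$ ($k = 3 - \left(\left(3 + 1648\right) + 339\right) = 3 - \left(1651 + 339\right) = 3 - 1990 = -1987$)
$I{\left(Q \right)} + k = 29 - 1987 = -1958$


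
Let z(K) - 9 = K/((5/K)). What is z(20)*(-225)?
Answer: -20025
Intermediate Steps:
z(K) = 9 + K**2/5 (z(K) = 9 + K/((5/K)) = 9 + K*(K/5) = 9 + K**2/5)
z(20)*(-225) = (9 + (1/5)*20**2)*(-225) = (9 + (1/5)*400)*(-225) = (9 + 80)*(-225) = 89*(-225) = -20025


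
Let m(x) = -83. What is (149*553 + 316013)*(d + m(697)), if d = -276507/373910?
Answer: -1247463025117/37391 ≈ -3.3363e+7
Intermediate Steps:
d = -276507/373910 (d = -276507*1/373910 = -276507/373910 ≈ -0.73950)
(149*553 + 316013)*(d + m(697)) = (149*553 + 316013)*(-276507/373910 - 83) = (82397 + 316013)*(-31311037/373910) = 398410*(-31311037/373910) = -1247463025117/37391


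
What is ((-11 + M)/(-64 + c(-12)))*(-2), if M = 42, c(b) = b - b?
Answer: 31/32 ≈ 0.96875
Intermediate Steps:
c(b) = 0
((-11 + M)/(-64 + c(-12)))*(-2) = ((-11 + 42)/(-64 + 0))*(-2) = (31/(-64))*(-2) = (31*(-1/64))*(-2) = -31/64*(-2) = 31/32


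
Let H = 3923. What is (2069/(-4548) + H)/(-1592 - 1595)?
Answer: -17839735/14494476 ≈ -1.2308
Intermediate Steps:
(2069/(-4548) + H)/(-1592 - 1595) = (2069/(-4548) + 3923)/(-1592 - 1595) = (2069*(-1/4548) + 3923)/(-3187) = (-2069/4548 + 3923)*(-1/3187) = (17839735/4548)*(-1/3187) = -17839735/14494476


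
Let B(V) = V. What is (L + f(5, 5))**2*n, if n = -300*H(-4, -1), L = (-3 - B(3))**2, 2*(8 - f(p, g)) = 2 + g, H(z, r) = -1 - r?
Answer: 0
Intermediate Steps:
f(p, g) = 7 - g/2 (f(p, g) = 8 - (2 + g)/2 = 8 + (-1 - g/2) = 7 - g/2)
L = 36 (L = (-3 - 1*3)**2 = (-3 - 3)**2 = (-6)**2 = 36)
n = 0 (n = -300*(-1 - 1*(-1)) = -300*(-1 + 1) = -300*0 = 0)
(L + f(5, 5))**2*n = (36 + (7 - 1/2*5))**2*0 = (36 + (7 - 5/2))**2*0 = (36 + 9/2)**2*0 = (81/2)**2*0 = (6561/4)*0 = 0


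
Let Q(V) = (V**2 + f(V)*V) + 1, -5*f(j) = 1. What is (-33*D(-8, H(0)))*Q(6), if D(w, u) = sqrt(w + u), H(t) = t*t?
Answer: -11814*I*sqrt(2)/5 ≈ -3341.5*I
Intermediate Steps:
f(j) = -1/5 (f(j) = -1/5*1 = -1/5)
H(t) = t**2
Q(V) = 1 + V**2 - V/5 (Q(V) = (V**2 - V/5) + 1 = 1 + V**2 - V/5)
D(w, u) = sqrt(u + w)
(-33*D(-8, H(0)))*Q(6) = (-33*sqrt(0**2 - 8))*(1 + 6**2 - 1/5*6) = (-33*sqrt(0 - 8))*(1 + 36 - 6/5) = -66*I*sqrt(2)*(179/5) = -11814*I*sqrt(2)/5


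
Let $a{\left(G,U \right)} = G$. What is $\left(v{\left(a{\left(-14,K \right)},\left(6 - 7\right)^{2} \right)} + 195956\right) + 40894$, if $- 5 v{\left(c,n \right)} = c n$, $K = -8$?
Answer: $\frac{1184264}{5} \approx 2.3685 \cdot 10^{5}$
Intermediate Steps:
$v{\left(c,n \right)} = - \frac{c n}{5}$
$\left(v{\left(a{\left(-14,K \right)},\left(6 - 7\right)^{2} \right)} + 195956\right) + 40894 = \left(\left(- \frac{1}{5}\right) \left(-14\right) \left(6 - 7\right)^{2} + 195956\right) + 40894 = \left(\left(- \frac{1}{5}\right) \left(-14\right) \left(-1\right)^{2} + 195956\right) + 40894 = \left(\left(- \frac{1}{5}\right) \left(-14\right) 1 + 195956\right) + 40894 = \left(\frac{14}{5} + 195956\right) + 40894 = \frac{979794}{5} + 40894 = \frac{1184264}{5}$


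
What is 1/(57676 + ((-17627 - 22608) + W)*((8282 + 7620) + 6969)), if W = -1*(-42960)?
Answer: 1/62381151 ≈ 1.6030e-8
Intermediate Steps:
W = 42960
1/(57676 + ((-17627 - 22608) + W)*((8282 + 7620) + 6969)) = 1/(57676 + ((-17627 - 22608) + 42960)*((8282 + 7620) + 6969)) = 1/(57676 + (-40235 + 42960)*(15902 + 6969)) = 1/(57676 + 2725*22871) = 1/(57676 + 62323475) = 1/62381151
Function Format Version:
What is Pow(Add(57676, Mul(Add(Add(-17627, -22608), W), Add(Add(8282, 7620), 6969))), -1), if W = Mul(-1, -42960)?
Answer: Rational(1, 62381151) ≈ 1.6030e-8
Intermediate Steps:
W = 42960
Pow(Add(57676, Mul(Add(Add(-17627, -22608), W), Add(Add(8282, 7620), 6969))), -1) = Pow(Add(57676, Mul(Add(Add(-17627, -22608), 42960), Add(Add(8282, 7620), 6969))), -1) = Pow(Add(57676, Mul(Add(-40235, 42960), Add(15902, 6969))), -1) = Pow(Add(57676, Mul(2725, 22871)), -1) = Pow(Add(57676, 62323475), -1) = Pow(62381151, -1) = Rational(1, 62381151)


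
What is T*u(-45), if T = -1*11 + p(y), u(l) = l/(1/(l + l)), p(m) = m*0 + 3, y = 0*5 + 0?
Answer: -32400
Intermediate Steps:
y = 0 (y = 0 + 0 = 0)
p(m) = 3 (p(m) = 0 + 3 = 3)
u(l) = 2*l² (u(l) = l/(1/(2*l)) = l/((1/(2*l))) = l*(2*l) = 2*l²)
T = -8 (T = -1*11 + 3 = -11 + 3 = -8)
T*u(-45) = -16*(-45)² = -16*2025 = -8*4050 = -32400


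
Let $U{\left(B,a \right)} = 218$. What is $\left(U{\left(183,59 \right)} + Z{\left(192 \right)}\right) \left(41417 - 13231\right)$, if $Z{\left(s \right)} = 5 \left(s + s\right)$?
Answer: $60261668$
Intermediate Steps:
$Z{\left(s \right)} = 10 s$ ($Z{\left(s \right)} = 5 \cdot 2 s = 10 s$)
$\left(U{\left(183,59 \right)} + Z{\left(192 \right)}\right) \left(41417 - 13231\right) = \left(218 + 10 \cdot 192\right) \left(41417 - 13231\right) = \left(218 + 1920\right) 28186 = 2138 \cdot 28186 = 60261668$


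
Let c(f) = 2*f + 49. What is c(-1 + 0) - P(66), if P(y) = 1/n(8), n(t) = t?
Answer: 375/8 ≈ 46.875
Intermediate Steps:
c(f) = 49 + 2*f
P(y) = 1/8
c(-1 + 0) - P(66) = (49 + 2*(-1 + 0)) - 1*1/8 = (49 + 2*(-1)) - 1/8 = (49 - 2) - 1/8 = 47 - 1/8 = 375/8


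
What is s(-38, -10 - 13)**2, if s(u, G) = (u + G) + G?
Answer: 7056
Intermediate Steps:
s(u, G) = u + 2*G (s(u, G) = (G + u) + G = u + 2*G)
s(-38, -10 - 13)**2 = (-38 + 2*(-10 - 13))**2 = (-38 + 2*(-23))**2 = (-38 - 46)**2 = (-84)**2 = 7056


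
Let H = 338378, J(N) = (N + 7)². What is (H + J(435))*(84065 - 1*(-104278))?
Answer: 100526569506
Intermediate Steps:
J(N) = (7 + N)²
(H + J(435))*(84065 - 1*(-104278)) = (338378 + (7 + 435)²)*(84065 - 1*(-104278)) = (338378 + 442²)*(84065 + 104278) = (338378 + 195364)*188343 = 533742*188343 = 100526569506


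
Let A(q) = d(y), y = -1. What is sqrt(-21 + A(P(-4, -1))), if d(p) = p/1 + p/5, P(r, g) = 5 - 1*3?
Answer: I*sqrt(555)/5 ≈ 4.7117*I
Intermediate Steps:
P(r, g) = 2 (P(r, g) = 5 - 3 = 2)
d(p) = 6*p/5 (d(p) = p*1 + p*(1/5) = p + p/5 = 6*p/5)
A(q) = -6/5 (A(q) = (6/5)*(-1) = -6/5)
sqrt(-21 + A(P(-4, -1))) = sqrt(-21 - 6/5) = sqrt(-111/5) = I*sqrt(555)/5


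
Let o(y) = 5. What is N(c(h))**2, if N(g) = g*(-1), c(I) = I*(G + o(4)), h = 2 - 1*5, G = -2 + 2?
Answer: 225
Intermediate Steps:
G = 0
h = -3 (h = 2 - 5 = -3)
c(I) = 5*I (c(I) = I*(0 + 5) = I*5 = 5*I)
N(g) = -g
N(c(h))**2 = (-5*(-3))**2 = (-1*(-15))**2 = 15**2 = 225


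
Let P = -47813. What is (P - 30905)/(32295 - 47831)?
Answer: 39359/7768 ≈ 5.0668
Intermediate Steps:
(P - 30905)/(32295 - 47831) = (-47813 - 30905)/(32295 - 47831) = -78718/(-15536) = -78718*(-1/15536) = 39359/7768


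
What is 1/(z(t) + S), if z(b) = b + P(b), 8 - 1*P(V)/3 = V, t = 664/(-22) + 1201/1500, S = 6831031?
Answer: 8250/56356688539 ≈ 1.4639e-7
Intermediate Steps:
t = -484789/16500 (t = 664*(-1/22) + 1201*(1/1500) = -332/11 + 1201/1500 = -484789/16500 ≈ -29.381)
P(V) = 24 - 3*V
z(b) = 24 - 2*b (z(b) = b + (24 - 3*b) = 24 - 2*b)
1/(z(t) + S) = 1/((24 - 2*(-484789/16500)) + 6831031) = 1/((24 + 484789/8250) + 6831031) = 1/(682789/8250 + 6831031) = 1/(56356688539/8250) = 8250/56356688539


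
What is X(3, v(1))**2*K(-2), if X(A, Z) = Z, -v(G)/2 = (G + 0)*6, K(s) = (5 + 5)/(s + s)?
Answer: -360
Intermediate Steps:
K(s) = 5/s (K(s) = 10/((2*s)) = 10*(1/(2*s)) = 5/s)
v(G) = -12*G (v(G) = -2*(G + 0)*6 = -2*G*6 = -12*G)
X(3, v(1))**2*K(-2) = (-12*1)**2*(5/(-2)) = (-12)**2*(5*(-1/2)) = 144*(-5/2) = -360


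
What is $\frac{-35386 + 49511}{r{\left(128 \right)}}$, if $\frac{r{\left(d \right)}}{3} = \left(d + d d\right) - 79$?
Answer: $\frac{14125}{49299} \approx 0.28652$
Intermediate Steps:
$r{\left(d \right)} = -237 + 3 d + 3 d^{2}$ ($r{\left(d \right)} = 3 \left(\left(d + d d\right) - 79\right) = 3 \left(\left(d + d^{2}\right) - 79\right) = 3 \left(-79 + d + d^{2}\right) = -237 + 3 d + 3 d^{2}$)
$\frac{-35386 + 49511}{r{\left(128 \right)}} = \frac{-35386 + 49511}{-237 + 3 \cdot 128 + 3 \cdot 128^{2}} = \frac{14125}{-237 + 384 + 3 \cdot 16384} = \frac{14125}{-237 + 384 + 49152} = \frac{14125}{49299}$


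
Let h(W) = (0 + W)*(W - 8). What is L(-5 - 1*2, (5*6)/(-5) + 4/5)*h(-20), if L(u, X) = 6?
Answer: 3360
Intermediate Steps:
h(W) = W*(-8 + W)
L(-5 - 1*2, (5*6)/(-5) + 4/5)*h(-20) = 6*(-20*(-8 - 20)) = 6*(-20*(-28)) = 6*560 = 3360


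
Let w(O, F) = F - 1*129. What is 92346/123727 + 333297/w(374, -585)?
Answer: -13723967625/29447026 ≈ -466.06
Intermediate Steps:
w(O, F) = -129 + F (w(O, F) = F - 129 = -129 + F)
92346/123727 + 333297/w(374, -585) = 92346/123727 + 333297/(-129 - 585) = 92346*(1/123727) + 333297/(-714) = 92346/123727 + 333297*(-1/714) = 92346/123727 - 111099/238 = -13723967625/29447026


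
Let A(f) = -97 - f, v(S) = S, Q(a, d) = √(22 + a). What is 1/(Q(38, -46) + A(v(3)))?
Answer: -5/497 - √15/4970 ≈ -0.010840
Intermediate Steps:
1/(Q(38, -46) + A(v(3))) = 1/(√(22 + 38) + (-97 - 1*3)) = 1/(√60 + (-97 - 3)) = 1/(2*√15 - 100) = 1/(-100 + 2*√15)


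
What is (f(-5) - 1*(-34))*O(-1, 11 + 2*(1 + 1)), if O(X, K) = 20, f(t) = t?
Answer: 580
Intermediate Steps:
(f(-5) - 1*(-34))*O(-1, 11 + 2*(1 + 1)) = (-5 - 1*(-34))*20 = (-5 + 34)*20 = 29*20 = 580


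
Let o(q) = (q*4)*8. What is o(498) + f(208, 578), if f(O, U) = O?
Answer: 16144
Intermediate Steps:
o(q) = 32*q (o(q) = (4*q)*8 = 32*q)
o(498) + f(208, 578) = 32*498 + 208 = 15936 + 208 = 16144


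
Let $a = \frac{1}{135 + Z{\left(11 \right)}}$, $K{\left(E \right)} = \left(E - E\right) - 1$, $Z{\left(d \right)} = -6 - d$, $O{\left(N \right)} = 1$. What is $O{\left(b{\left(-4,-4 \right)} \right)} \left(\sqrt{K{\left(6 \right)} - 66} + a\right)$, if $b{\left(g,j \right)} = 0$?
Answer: $\frac{1}{118} + i \sqrt{67} \approx 0.0084746 + 8.1853 i$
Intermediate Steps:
$K{\left(E \right)} = -1$ ($K{\left(E \right)} = 0 - 1 = -1$)
$a = \frac{1}{118}$ ($a = \frac{1}{135 - 17} = \frac{1}{118} \approx 0.0084746$)
$O{\left(b{\left(-4,-4 \right)} \right)} \left(\sqrt{K{\left(6 \right)} - 66} + a\right) = 1 \left(\sqrt{-1 - 66} + \frac{1}{118}\right) = 1 \left(\sqrt{-67} + \frac{1}{118}\right) = 1 \left(i \sqrt{67} + \frac{1}{118}\right) = 1 \left(\frac{1}{118} + i \sqrt{67}\right) = \frac{1}{118} + i \sqrt{67}$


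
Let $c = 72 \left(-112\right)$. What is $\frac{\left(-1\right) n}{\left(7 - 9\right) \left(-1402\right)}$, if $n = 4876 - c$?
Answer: $- \frac{3235}{701} \approx -4.6148$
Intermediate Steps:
$c = -8064$
$n = 12940$ ($n = 4876 - -8064 = 4876 + 8064 = 12940$)
$\frac{\left(-1\right) n}{\left(7 - 9\right) \left(-1402\right)} = \frac{\left(-1\right) 12940}{\left(7 - 9\right) \left(-1402\right)} = - \frac{12940}{\left(-2\right) \left(-1402\right)} = - \frac{12940}{2804} = \left(-12940\right) \frac{1}{2804} = - \frac{3235}{701}$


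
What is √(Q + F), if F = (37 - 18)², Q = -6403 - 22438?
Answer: 8*I*√445 ≈ 168.76*I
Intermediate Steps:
Q = -28841
F = 361 (F = 19² = 361)
√(Q + F) = √(-28841 + 361) = √(-28480) = 8*I*√445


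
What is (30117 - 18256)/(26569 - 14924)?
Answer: 11861/11645 ≈ 1.0185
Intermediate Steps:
(30117 - 18256)/(26569 - 14924) = 11861/11645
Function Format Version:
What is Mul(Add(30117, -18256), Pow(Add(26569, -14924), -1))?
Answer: Rational(11861, 11645) ≈ 1.0185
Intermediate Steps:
Mul(Add(30117, -18256), Pow(Add(26569, -14924), -1)) = Mul(11861, Pow(11645, -1)) = Mul(11861, Rational(1, 11645)) = Rational(11861, 11645)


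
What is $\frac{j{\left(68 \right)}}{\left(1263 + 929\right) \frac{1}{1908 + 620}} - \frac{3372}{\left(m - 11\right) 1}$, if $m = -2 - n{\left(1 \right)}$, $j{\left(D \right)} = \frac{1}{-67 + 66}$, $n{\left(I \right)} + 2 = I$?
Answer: $\frac{38339}{137} \approx 279.85$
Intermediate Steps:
$n{\left(I \right)} = -2 + I$
$j{\left(D \right)} = -1$ ($j{\left(D \right)} = \frac{1}{-1} = -1$)
$m = -1$ ($m = -2 - \left(-2 + 1\right) = -2 - -1 = -2 + 1 = -1$)
$\frac{j{\left(68 \right)}}{\left(1263 + 929\right) \frac{1}{1908 + 620}} - \frac{3372}{\left(m - 11\right) 1} = - \frac{1}{\left(1263 + 929\right) \frac{1}{1908 + 620}} - \frac{3372}{\left(-1 - 11\right) 1} = - \frac{1}{2192 \cdot \frac{1}{2528}} - \frac{3372}{\left(-12\right) 1} = - \frac{1}{2192 \cdot \frac{1}{2528}} - \frac{3372}{-12} = - \frac{1}{\frac{137}{158}} - -281 = \left(-1\right) \frac{158}{137} + 281 = - \frac{158}{137} + 281 = \frac{38339}{137}$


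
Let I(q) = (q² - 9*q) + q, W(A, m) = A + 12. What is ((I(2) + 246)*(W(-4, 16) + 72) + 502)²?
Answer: 369485284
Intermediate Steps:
W(A, m) = 12 + A
I(q) = q² - 8*q
((I(2) + 246)*(W(-4, 16) + 72) + 502)² = ((2*(-8 + 2) + 246)*((12 - 4) + 72) + 502)² = ((2*(-6) + 246)*(8 + 72) + 502)² = ((-12 + 246)*80 + 502)² = (234*80 + 502)² = (18720 + 502)² = 19222² = 369485284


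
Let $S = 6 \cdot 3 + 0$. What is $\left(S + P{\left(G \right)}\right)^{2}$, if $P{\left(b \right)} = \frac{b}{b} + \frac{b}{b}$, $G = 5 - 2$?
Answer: $400$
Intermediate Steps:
$S = 18$ ($S = 18 + 0 = 18$)
$G = 3$ ($G = 5 - 2 = 3$)
$P{\left(b \right)} = 2$ ($P{\left(b \right)} = 1 + 1 = 2$)
$\left(S + P{\left(G \right)}\right)^{2} = \left(18 + 2\right)^{2} = 20^{2} = 400$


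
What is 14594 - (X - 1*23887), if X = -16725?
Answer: 55206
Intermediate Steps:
14594 - (X - 1*23887) = 14594 - (-16725 - 1*23887) = 14594 - (-16725 - 23887) = 14594 - 1*(-40612) = 14594 + 40612 = 55206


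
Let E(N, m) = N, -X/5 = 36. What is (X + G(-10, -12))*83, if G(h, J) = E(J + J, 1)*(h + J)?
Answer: 28884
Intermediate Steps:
X = -180 (X = -5*36 = -180)
G(h, J) = 2*J*(J + h) (G(h, J) = (J + J)*(h + J) = (2*J)*(J + h) = 2*J*(J + h))
(X + G(-10, -12))*83 = (-180 + 2*(-12)*(-12 - 10))*83 = (-180 + 2*(-12)*(-22))*83 = (-180 + 528)*83 = 348*83 = 28884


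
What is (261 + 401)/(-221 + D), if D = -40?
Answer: -662/261 ≈ -2.5364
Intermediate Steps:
(261 + 401)/(-221 + D) = (261 + 401)/(-221 - 40) = 662/(-261) = 662*(-1/261) = -662/261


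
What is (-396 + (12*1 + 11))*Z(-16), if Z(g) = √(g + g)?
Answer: -1492*I*√2 ≈ -2110.0*I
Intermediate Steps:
Z(g) = √2*√g (Z(g) = √(2*g) = √2*√g)
(-396 + (12*1 + 11))*Z(-16) = (-396 + (12*1 + 11))*(√2*√(-16)) = (-396 + (12 + 11))*(√2*(4*I)) = (-396 + 23)*(4*I*√2) = -1492*I*√2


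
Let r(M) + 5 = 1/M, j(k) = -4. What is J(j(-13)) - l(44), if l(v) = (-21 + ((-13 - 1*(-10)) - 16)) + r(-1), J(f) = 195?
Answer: 241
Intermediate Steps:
r(M) = -5 + 1/M
l(v) = -46 (l(v) = (-21 + ((-13 - 1*(-10)) - 16)) + (-5 + 1/(-1)) = (-21 + ((-13 + 10) - 16)) + (-5 - 1) = (-21 + (-3 - 16)) - 6 = (-21 - 19) - 6 = -40 - 6 = -46)
J(j(-13)) - l(44) = 195 - 1*(-46) = 195 + 46 = 241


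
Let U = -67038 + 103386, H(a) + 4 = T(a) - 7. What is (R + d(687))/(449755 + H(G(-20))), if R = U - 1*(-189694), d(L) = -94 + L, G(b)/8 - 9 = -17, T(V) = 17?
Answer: 7815/15509 ≈ 0.50390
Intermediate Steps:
G(b) = -64 (G(b) = 72 + 8*(-17) = 72 - 136 = -64)
H(a) = 6 (H(a) = -4 + (17 - 7) = -4 + 10 = 6)
U = 36348
R = 226042 (R = 36348 - 1*(-189694) = 36348 + 189694 = 226042)
(R + d(687))/(449755 + H(G(-20))) = (226042 + (-94 + 687))/(449755 + 6) = (226042 + 593)/449761 = 226635*(1/449761) = 7815/15509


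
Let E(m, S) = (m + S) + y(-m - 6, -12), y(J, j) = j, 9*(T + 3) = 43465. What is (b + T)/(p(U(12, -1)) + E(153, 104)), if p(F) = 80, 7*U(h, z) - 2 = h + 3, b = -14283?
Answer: -85109/2925 ≈ -29.097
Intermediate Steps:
T = 43438/9 (T = -3 + (⅑)*43465 = -3 + 43465/9 = 43438/9 ≈ 4826.4)
U(h, z) = 5/7 + h/7 (U(h, z) = 2/7 + (h + 3)/7 = 2/7 + (3 + h)/7 = 2/7 + (3/7 + h/7) = 5/7 + h/7)
E(m, S) = -12 + S + m (E(m, S) = (m + S) - 12 = (S + m) - 12 = -12 + S + m)
(b + T)/(p(U(12, -1)) + E(153, 104)) = (-14283 + 43438/9)/(80 + (-12 + 104 + 153)) = -85109/(9*(80 + 245)) = -85109/9/325 = -85109/9*1/325 = -85109/2925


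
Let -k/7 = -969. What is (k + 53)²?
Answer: 46730896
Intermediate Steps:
k = 6783 (k = -7*(-969) = 6783)
(k + 53)² = (6783 + 53)² = 6836² = 46730896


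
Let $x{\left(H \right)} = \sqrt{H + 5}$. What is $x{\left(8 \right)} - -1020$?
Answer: $1020 + \sqrt{13} \approx 1023.6$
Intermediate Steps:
$x{\left(H \right)} = \sqrt{5 + H}$
$x{\left(8 \right)} - -1020 = \sqrt{5 + 8} - -1020 = \sqrt{13} + 1020 = 1020 + \sqrt{13}$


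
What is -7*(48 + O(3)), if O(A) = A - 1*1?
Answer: -350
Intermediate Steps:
O(A) = -1 + A (O(A) = A - 1 = -1 + A)
-7*(48 + O(3)) = -7*(48 + (-1 + 3)) = -7*(48 + 2) = -7*50 = -350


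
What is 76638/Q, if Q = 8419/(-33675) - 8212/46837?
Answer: -120876210652050/670859803 ≈ -1.8018e+5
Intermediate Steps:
Q = -670859803/1577235975 (Q = 8419*(-1/33675) - 8212*1/46837 = -8419/33675 - 8212/46837 = -670859803/1577235975 ≈ -0.42534)
76638/Q = 76638/(-670859803/1577235975) = 76638*(-1577235975/670859803) = -120876210652050/670859803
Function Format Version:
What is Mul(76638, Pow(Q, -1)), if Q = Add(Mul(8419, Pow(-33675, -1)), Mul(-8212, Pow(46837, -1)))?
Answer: Rational(-120876210652050, 670859803) ≈ -1.8018e+5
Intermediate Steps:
Q = Rational(-670859803, 1577235975) (Q = Add(Mul(8419, Rational(-1, 33675)), Mul(-8212, Rational(1, 46837))) = Add(Rational(-8419, 33675), Rational(-8212, 46837)) = Rational(-670859803, 1577235975) ≈ -0.42534)
Mul(76638, Pow(Q, -1)) = Mul(76638, Pow(Rational(-670859803, 1577235975), -1)) = Mul(76638, Rational(-1577235975, 670859803)) = Rational(-120876210652050, 670859803)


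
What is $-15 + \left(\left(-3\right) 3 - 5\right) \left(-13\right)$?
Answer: $167$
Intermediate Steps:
$-15 + \left(\left(-3\right) 3 - 5\right) \left(-13\right) = -15 + \left(-9 - 5\right) \left(-13\right) = -15 - -182 = -15 + 182 = 167$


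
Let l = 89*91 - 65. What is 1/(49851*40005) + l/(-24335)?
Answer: -3204423970067/9706205804085 ≈ -0.33014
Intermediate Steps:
l = 8034 (l = 8099 - 65 = 8034)
1/(49851*40005) + l/(-24335) = 1/(49851*40005) + 8034/(-24335) = (1/49851)*(1/40005) + 8034*(-1/24335) = 1/1994289255 - 8034/24335 = -3204423970067/9706205804085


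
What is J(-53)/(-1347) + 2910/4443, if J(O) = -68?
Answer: 1407298/1994907 ≈ 0.70545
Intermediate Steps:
J(-53)/(-1347) + 2910/4443 = -68/(-1347) + 2910/4443 = -68*(-1/1347) + 2910*(1/4443) = 68/1347 + 970/1481 = 1407298/1994907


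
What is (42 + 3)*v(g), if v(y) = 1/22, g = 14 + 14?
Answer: 45/22 ≈ 2.0455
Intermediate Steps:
g = 28
v(y) = 1/22
(42 + 3)*v(g) = (42 + 3)*(1/22) = 45*(1/22) = 45/22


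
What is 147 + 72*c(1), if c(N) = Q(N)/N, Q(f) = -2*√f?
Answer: 3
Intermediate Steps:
c(N) = -2/√N (c(N) = (-2*√N)/N = -2/√N)
147 + 72*c(1) = 147 + 72*(-2/√1) = 147 + 72*(-2*1) = 147 + 72*(-2) = 147 - 144 = 3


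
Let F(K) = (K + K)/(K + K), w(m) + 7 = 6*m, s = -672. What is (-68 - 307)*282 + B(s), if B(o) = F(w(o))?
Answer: -105749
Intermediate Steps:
w(m) = -7 + 6*m
F(K) = 1 (F(K) = (2*K)/((2*K)) = (2*K)*(1/(2*K)) = 1)
B(o) = 1
(-68 - 307)*282 + B(s) = (-68 - 307)*282 + 1 = -375*282 + 1 = -105750 + 1 = -105749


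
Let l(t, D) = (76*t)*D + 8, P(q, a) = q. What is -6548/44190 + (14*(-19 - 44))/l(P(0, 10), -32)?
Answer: -9756991/88380 ≈ -110.40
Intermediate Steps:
l(t, D) = 8 + 76*D*t (l(t, D) = 76*D*t + 8 = 8 + 76*D*t)
-6548/44190 + (14*(-19 - 44))/l(P(0, 10), -32) = -6548/44190 + (14*(-19 - 44))/(8 + 76*(-32)*0) = -6548*1/44190 + (14*(-63))/(8 + 0) = -3274/22095 - 882/8 = -3274/22095 - 882*1/8 = -3274/22095 - 441/4 = -9756991/88380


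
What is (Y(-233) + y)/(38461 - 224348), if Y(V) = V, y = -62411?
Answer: 62644/185887 ≈ 0.33700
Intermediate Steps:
(Y(-233) + y)/(38461 - 224348) = (-233 - 62411)/(38461 - 224348) = -62644/(-185887) = -62644*(-1/185887) = 62644/185887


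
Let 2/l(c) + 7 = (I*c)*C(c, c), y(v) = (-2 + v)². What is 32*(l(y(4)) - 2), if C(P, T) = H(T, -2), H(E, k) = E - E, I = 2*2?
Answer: -512/7 ≈ -73.143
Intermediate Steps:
I = 4
H(E, k) = 0
C(P, T) = 0
l(c) = -2/7 (l(c) = 2/(-7 + (4*c)*0) = 2/(-7 + 0) = 2/(-7) = 2*(-⅐) = -2/7)
32*(l(y(4)) - 2) = 32*(-2/7 - 2) = 32*(-16/7) = -512/7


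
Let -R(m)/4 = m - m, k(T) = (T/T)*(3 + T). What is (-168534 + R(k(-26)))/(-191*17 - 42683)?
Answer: 28089/7655 ≈ 3.6694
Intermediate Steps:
k(T) = 3 + T (k(T) = 1*(3 + T) = 3 + T)
R(m) = 0 (R(m) = -4*(m - m) = -4*0 = 0)
(-168534 + R(k(-26)))/(-191*17 - 42683) = (-168534 + 0)/(-191*17 - 42683) = -168534/(-3247 - 42683) = -168534/(-45930) = -168534*(-1/45930) = 28089/7655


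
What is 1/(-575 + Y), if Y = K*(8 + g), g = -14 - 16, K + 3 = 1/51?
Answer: -51/25981 ≈ -0.0019630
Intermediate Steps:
K = -152/51 (K = -3 + 1/51 = -152/51 ≈ -2.9804)
g = -30
Y = 3344/51 (Y = -152*(8 - 30)/51 = -152/51*(-22) = 3344/51 ≈ 65.569)
1/(-575 + Y) = 1/(-575 + 3344/51) = 1/(-25981/51) = -51/25981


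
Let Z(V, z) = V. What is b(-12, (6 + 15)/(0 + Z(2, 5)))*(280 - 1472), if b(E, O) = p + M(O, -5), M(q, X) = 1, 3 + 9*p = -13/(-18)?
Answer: -72116/81 ≈ -890.32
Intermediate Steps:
p = -41/162 (p = -⅓ + (-13/(-18))/9 = -⅓ + (-13*(-1/18))/9 = -⅓ + (⅑)*(13/18) = -⅓ + 13/162 = -41/162 ≈ -0.25309)
b(E, O) = 121/162 (b(E, O) = -41/162 + 1 = 121/162)
b(-12, (6 + 15)/(0 + Z(2, 5)))*(280 - 1472) = 121*(280 - 1472)/162 = (121/162)*(-1192) = -72116/81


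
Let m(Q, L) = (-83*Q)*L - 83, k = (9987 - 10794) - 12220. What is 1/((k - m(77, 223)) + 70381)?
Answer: 1/1482630 ≈ 6.7448e-7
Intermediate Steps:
k = -13027 (k = -807 - 12220 = -13027)
m(Q, L) = -83 - 83*L*Q (m(Q, L) = -83*L*Q - 83 = -83 - 83*L*Q)
1/((k - m(77, 223)) + 70381) = 1/((-13027 - (-83 - 83*223*77)) + 70381) = 1/((-13027 - (-83 - 1425193)) + 70381) = 1/((-13027 - 1*(-1425276)) + 70381) = 1/((-13027 + 1425276) + 70381) = 1/(1412249 + 70381) = 1/1482630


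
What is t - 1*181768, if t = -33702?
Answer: -215470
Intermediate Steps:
t - 1*181768 = -33702 - 1*181768 = -33702 - 181768 = -215470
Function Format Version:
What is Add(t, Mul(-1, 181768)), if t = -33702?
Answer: -215470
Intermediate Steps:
Add(t, Mul(-1, 181768)) = Add(-33702, Mul(-1, 181768)) = Add(-33702, -181768) = -215470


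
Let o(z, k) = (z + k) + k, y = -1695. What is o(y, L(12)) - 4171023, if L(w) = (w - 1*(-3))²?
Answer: -4172268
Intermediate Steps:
L(w) = (3 + w)² (L(w) = (w + 3)² = (3 + w)²)
o(z, k) = z + 2*k (o(z, k) = (k + z) + k = z + 2*k)
o(y, L(12)) - 4171023 = (-1695 + 2*(3 + 12)²) - 4171023 = (-1695 + 2*15²) - 4171023 = (-1695 + 2*225) - 4171023 = (-1695 + 450) - 4171023 = -1245 - 4171023 = -4172268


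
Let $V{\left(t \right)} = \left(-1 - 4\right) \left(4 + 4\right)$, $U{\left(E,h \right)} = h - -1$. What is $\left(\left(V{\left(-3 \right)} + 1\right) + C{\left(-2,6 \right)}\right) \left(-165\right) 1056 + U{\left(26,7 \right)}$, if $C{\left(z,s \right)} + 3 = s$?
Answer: $6272648$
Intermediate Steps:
$C{\left(z,s \right)} = -3 + s$
$U{\left(E,h \right)} = 1 + h$ ($U{\left(E,h \right)} = h + 1 = 1 + h$)
$V{\left(t \right)} = -40$ ($V{\left(t \right)} = \left(-5\right) 8 = -40$)
$\left(\left(V{\left(-3 \right)} + 1\right) + C{\left(-2,6 \right)}\right) \left(-165\right) 1056 + U{\left(26,7 \right)} = \left(\left(-40 + 1\right) + \left(-3 + 6\right)\right) \left(-165\right) 1056 + \left(1 + 7\right) = \left(-39 + 3\right) \left(-165\right) 1056 + 8 = \left(-36\right) \left(-165\right) 1056 + 8 = 5940 \cdot 1056 + 8 = 6272640 + 8 = 6272648$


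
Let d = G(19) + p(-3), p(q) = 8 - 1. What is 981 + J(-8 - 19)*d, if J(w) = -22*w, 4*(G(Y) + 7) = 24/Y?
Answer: 22203/19 ≈ 1168.6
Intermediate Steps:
p(q) = 7
G(Y) = -7 + 6/Y (G(Y) = -7 + (24/Y)/4 = -7 + 6/Y)
d = 6/19 (d = (-7 + 6/19) + 7 = -127/19 + 7 = 6/19 ≈ 0.31579)
981 + J(-8 - 19)*d = 981 - 22*(-8 - 19)*(6/19) = 981 - 22*(-27)*(6/19) = 981 + 594*(6/19) = 981 + 3564/19 = 22203/19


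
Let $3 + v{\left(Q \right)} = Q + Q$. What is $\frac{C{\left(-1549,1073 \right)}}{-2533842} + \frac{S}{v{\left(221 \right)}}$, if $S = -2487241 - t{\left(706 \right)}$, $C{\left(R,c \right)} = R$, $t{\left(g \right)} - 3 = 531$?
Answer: $- \frac{6303628101539}{1112356638} \approx -5666.9$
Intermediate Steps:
$t{\left(g \right)} = 534$ ($t{\left(g \right)} = 3 + 531 = 534$)
$v{\left(Q \right)} = -3 + 2 Q$ ($v{\left(Q \right)} = -3 + \left(Q + Q\right) = -3 + 2 Q$)
$S = -2487775$ ($S = -2487241 - 534 = -2487775$)
$\frac{C{\left(-1549,1073 \right)}}{-2533842} + \frac{S}{v{\left(221 \right)}} = - \frac{1549}{-2533842} - \frac{2487775}{-3 + 2 \cdot 221} = \left(-1549\right) \left(- \frac{1}{2533842}\right) - \frac{2487775}{-3 + 442} = \frac{1549}{2533842} - \frac{2487775}{439} = - \frac{6303628101539}{1112356638}$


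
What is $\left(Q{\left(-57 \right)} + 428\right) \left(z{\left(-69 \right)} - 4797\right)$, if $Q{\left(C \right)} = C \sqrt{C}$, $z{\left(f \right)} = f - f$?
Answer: $-2053116 + 273429 i \sqrt{57} \approx -2.0531 \cdot 10^{6} + 2.0643 \cdot 10^{6} i$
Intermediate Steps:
$z{\left(f \right)} = 0$
$Q{\left(C \right)} = C^{\frac{3}{2}}$
$\left(Q{\left(-57 \right)} + 428\right) \left(z{\left(-69 \right)} - 4797\right) = \left(\left(-57\right)^{\frac{3}{2}} + 428\right) \left(0 - 4797\right) = \left(- 57 i \sqrt{57} + 428\right) \left(-4797\right) = \left(428 - 57 i \sqrt{57}\right) \left(-4797\right) = -2053116 + 273429 i \sqrt{57}$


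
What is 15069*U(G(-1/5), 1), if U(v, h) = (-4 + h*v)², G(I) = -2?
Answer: 542484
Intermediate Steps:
15069*U(G(-1/5), 1) = 15069*(-4 + 1*(-2))² = 15069*(-4 - 2)² = 15069*(-6)² = 15069*36 = 542484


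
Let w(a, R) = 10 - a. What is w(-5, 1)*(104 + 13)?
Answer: 1755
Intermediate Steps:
w(-5, 1)*(104 + 13) = (10 - 1*(-5))*(104 + 13) = (10 + 5)*117 = 15*117 = 1755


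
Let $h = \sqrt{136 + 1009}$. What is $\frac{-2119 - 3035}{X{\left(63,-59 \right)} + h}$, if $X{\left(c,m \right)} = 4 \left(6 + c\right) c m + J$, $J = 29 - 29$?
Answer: $\frac{5287447368}{1052454394519} + \frac{5154 \sqrt{1145}}{1052454394519} \approx 0.0050241$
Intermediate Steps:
$J = 0$ ($J = 29 - 29 = 0$)
$h = \sqrt{1145} \approx 33.838$
$X{\left(c,m \right)} = c m \left(24 + 4 c\right)$ ($X{\left(c,m \right)} = 4 \left(6 + c\right) c m + 0 = \left(24 + 4 c\right) c m + 0 = c \left(24 + 4 c\right) m + 0 = c m \left(24 + 4 c\right) + 0 = c m \left(24 + 4 c\right)$)
$\frac{-2119 - 3035}{X{\left(63,-59 \right)} + h} = \frac{-2119 - 3035}{4 \cdot 63 \left(-59\right) \left(6 + 63\right) + \sqrt{1145}} = - \frac{5154}{4 \cdot 63 \left(-59\right) 69 + \sqrt{1145}} = - \frac{5154}{-1025892 + \sqrt{1145}}$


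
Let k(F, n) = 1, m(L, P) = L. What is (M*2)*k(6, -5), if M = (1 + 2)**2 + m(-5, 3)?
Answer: 8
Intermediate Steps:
M = 4 (M = (1 + 2)**2 - 5 = 3**2 - 5 = 9 - 5 = 4)
(M*2)*k(6, -5) = (4*2)*1 = 8*1 = 8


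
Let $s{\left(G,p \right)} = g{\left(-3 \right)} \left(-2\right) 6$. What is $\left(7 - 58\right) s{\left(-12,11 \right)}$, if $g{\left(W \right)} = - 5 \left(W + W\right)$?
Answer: $18360$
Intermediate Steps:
$g{\left(W \right)} = - 10 W$ ($g{\left(W \right)} = - 5 \cdot 2 W = - 10 W$)
$s{\left(G,p \right)} = -360$ ($s{\left(G,p \right)} = \left(-10\right) \left(-3\right) \left(-2\right) 6 = 30 \left(-2\right) 6 = \left(-60\right) 6 = -360$)
$\left(7 - 58\right) s{\left(-12,11 \right)} = \left(7 - 58\right) \left(-360\right) = \left(-51\right) \left(-360\right) = 18360$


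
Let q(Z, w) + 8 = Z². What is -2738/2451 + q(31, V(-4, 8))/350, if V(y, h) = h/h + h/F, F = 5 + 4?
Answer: 1377503/857850 ≈ 1.6058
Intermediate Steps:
F = 9
V(y, h) = 1 + h/9 (V(y, h) = h/h + h/9 = 1 + h*(⅑) = 1 + h/9)
q(Z, w) = -8 + Z²
-2738/2451 + q(31, V(-4, 8))/350 = -2738/2451 + (-8 + 31²)/350 = -2738*1/2451 + (-8 + 961)*(1/350) = -2738/2451 + 953*(1/350) = -2738/2451 + 953/350 = 1377503/857850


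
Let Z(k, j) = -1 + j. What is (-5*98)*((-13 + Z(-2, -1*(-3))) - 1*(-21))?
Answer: -4900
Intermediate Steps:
(-5*98)*((-13 + Z(-2, -1*(-3))) - 1*(-21)) = (-5*98)*((-13 + (-1 - 1*(-3))) - 1*(-21)) = -490*((-13 + (-1 + 3)) + 21) = -490*((-13 + 2) + 21) = -490*(-11 + 21) = -490*10 = -4900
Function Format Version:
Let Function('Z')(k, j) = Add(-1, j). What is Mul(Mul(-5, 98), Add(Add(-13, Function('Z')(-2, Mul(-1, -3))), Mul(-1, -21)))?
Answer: -4900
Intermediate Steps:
Mul(Mul(-5, 98), Add(Add(-13, Function('Z')(-2, Mul(-1, -3))), Mul(-1, -21))) = Mul(Mul(-5, 98), Add(Add(-13, Add(-1, Mul(-1, -3))), Mul(-1, -21))) = Mul(-490, Add(Add(-13, Add(-1, 3)), 21)) = Mul(-490, Add(Add(-13, 2), 21)) = Mul(-490, Add(-11, 21)) = Mul(-490, 10) = -4900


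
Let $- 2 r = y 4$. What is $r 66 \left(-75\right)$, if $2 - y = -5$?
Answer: $69300$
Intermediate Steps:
$y = 7$ ($y = 2 - -5 = 2 + 5 = 7$)
$r = -14$ ($r = - \frac{7 \cdot 4}{2} = \left(- \frac{1}{2}\right) 28 = -14$)
$r 66 \left(-75\right) = \left(-14\right) 66 \left(-75\right) = \left(-924\right) \left(-75\right) = 69300$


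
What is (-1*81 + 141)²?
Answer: 3600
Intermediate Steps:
(-1*81 + 141)² = (-81 + 141)² = 60² = 3600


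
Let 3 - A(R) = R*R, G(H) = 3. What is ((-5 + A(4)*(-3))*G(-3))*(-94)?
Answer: -9588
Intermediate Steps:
A(R) = 3 - R² (A(R) = 3 - R*R = 3 - R²)
((-5 + A(4)*(-3))*G(-3))*(-94) = ((-5 + (3 - 1*4²)*(-3))*3)*(-94) = ((-5 + (3 - 1*16)*(-3))*3)*(-94) = ((-5 + (3 - 16)*(-3))*3)*(-94) = ((-5 - 13*(-3))*3)*(-94) = ((-5 + 39)*3)*(-94) = (34*3)*(-94) = 102*(-94) = -9588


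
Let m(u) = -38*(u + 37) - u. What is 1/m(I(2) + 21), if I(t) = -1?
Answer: -1/2186 ≈ -0.00045746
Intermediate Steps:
m(u) = -1406 - 39*u (m(u) = -38*(37 + u) - u = (-1406 - 38*u) - u = -1406 - 39*u)
1/m(I(2) + 21) = 1/(-1406 - 39*(-1 + 21)) = 1/(-1406 - 39*20) = 1/(-1406 - 780) = 1/(-2186) = -1/2186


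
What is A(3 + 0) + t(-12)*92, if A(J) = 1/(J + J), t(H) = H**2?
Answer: 79489/6 ≈ 13248.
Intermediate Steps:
A(J) = 1/(2*J)
A(3 + 0) + t(-12)*92 = 1/(2*(3 + 0)) + (-12)**2*92 = (1/2)/3 + 144*92 = (1/2)*(1/3) + 13248 = 1/6 + 13248 = 79489/6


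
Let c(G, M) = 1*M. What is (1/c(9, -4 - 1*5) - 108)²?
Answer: 946729/81 ≈ 11688.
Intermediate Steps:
c(G, M) = M
(1/c(9, -4 - 1*5) - 108)² = (1/(-4 - 1*5) - 108)² = (1/(-4 - 5) - 108)² = (1/(-9) - 108)² = (-⅑ - 108)² = (-973/9)² = 946729/81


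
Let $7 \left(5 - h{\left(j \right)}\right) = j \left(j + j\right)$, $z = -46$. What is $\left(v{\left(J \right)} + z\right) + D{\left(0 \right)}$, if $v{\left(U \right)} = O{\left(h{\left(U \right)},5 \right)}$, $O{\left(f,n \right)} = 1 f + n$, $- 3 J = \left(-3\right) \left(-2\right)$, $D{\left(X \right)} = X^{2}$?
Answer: $- \frac{260}{7} \approx -37.143$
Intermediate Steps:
$h{\left(j \right)} = 5 - \frac{2 j^{2}}{7}$ ($h{\left(j \right)} = 5 - \frac{j \left(j + j\right)}{7} = 5 - \frac{j 2 j}{7} = 5 - \frac{2 j^{2}}{7}$)
$J = -2$ ($J = - \frac{\left(-3\right) \left(-2\right)}{3} = \left(- \frac{1}{3}\right) 6 = -2$)
$O{\left(f,n \right)} = f + n$
$v{\left(U \right)} = 10 - \frac{2 U^{2}}{7}$ ($v{\left(U \right)} = \left(5 - \frac{2 U^{2}}{7}\right) + 5 = 10 - \frac{2 U^{2}}{7}$)
$\left(v{\left(J \right)} + z\right) + D{\left(0 \right)} = \left(\left(10 - \frac{2 \left(-2\right)^{2}}{7}\right) - 46\right) + 0^{2} = \left(\left(10 - \frac{8}{7}\right) - 46\right) + 0 = \left(\frac{62}{7} - 46\right) + 0 = - \frac{260}{7} + 0 = - \frac{260}{7}$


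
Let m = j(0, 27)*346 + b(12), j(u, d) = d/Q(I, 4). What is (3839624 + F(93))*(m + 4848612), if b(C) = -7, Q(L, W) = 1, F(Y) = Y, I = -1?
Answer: 18653141680999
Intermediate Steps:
j(u, d) = d (j(u, d) = d/1 = d*1 = d)
m = 9335 (m = 27*346 - 7 = 9342 - 7 = 9335)
(3839624 + F(93))*(m + 4848612) = (3839624 + 93)*(9335 + 4848612) = 3839717*4857947 = 18653141680999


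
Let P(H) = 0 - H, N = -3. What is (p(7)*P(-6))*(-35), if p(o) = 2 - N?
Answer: -1050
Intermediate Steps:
P(H) = -H
p(o) = 5 (p(o) = 2 - 1*(-3) = 2 + 3 = 5)
(p(7)*P(-6))*(-35) = (5*(-1*(-6)))*(-35) = (5*6)*(-35) = 30*(-35) = -1050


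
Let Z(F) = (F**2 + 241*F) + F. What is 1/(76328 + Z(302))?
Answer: 1/240616 ≈ 4.1560e-6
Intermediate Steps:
Z(F) = F**2 + 242*F
1/(76328 + Z(302)) = 1/(76328 + 302*(242 + 302)) = 1/(76328 + 302*544) = 1/(76328 + 164288) = 1/240616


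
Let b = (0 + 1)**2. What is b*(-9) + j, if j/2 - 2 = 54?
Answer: 103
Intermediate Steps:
j = 112 (j = 4 + 2*54 = 4 + 108 = 112)
b = 1 (b = 1**2 = 1)
b*(-9) + j = 1*(-9) + 112 = -9 + 112 = 103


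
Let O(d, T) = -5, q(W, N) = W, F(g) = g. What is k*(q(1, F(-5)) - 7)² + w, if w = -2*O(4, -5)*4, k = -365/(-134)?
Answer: 9250/67 ≈ 138.06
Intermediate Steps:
k = 365/134 (k = -365*(-1/134) = 365/134 ≈ 2.7239)
w = 40 (w = -2*(-5)*4 = 10*4 = 40)
k*(q(1, F(-5)) - 7)² + w = 365*(1 - 7)²/134 + 40 = (365/134)*(-6)² + 40 = (365/134)*36 + 40 = 6570/67 + 40 = 9250/67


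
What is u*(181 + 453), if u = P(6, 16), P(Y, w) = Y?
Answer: 3804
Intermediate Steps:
u = 6
u*(181 + 453) = 6*(181 + 453) = 6*634 = 3804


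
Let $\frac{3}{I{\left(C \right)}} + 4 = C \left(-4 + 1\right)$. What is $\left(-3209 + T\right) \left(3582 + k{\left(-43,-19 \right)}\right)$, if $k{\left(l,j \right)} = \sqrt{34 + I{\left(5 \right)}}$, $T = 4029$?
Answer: $2937240 + \frac{820 \sqrt{12217}}{19} \approx 2.942 \cdot 10^{6}$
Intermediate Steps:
$I{\left(C \right)} = \frac{3}{-4 - 3 C}$ ($I{\left(C \right)} = \frac{3}{-4 + C \left(-4 + 1\right)} = \frac{3}{-4 + C \left(-3\right)} = \frac{3}{-4 - 3 C}$)
$k{\left(l,j \right)} = \frac{\sqrt{12217}}{19}$ ($k{\left(l,j \right)} = \sqrt{34 - \frac{3}{4 + 3 \cdot 5}} = \sqrt{34 - \frac{3}{4 + 15}} = \sqrt{34 - \frac{3}{19}} = \sqrt{\frac{643}{19}} = \frac{\sqrt{12217}}{19}$)
$\left(-3209 + T\right) \left(3582 + k{\left(-43,-19 \right)}\right) = \left(-3209 + 4029\right) \left(3582 + \frac{\sqrt{12217}}{19}\right) = 820 \left(3582 + \frac{\sqrt{12217}}{19}\right) = 2937240 + \frac{820 \sqrt{12217}}{19}$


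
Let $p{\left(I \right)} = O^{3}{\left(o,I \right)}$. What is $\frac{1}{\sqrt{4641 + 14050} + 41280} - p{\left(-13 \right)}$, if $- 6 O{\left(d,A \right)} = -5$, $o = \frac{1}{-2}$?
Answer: $- \frac{212993547145}{368068257144} - \frac{\sqrt{18691}}{1704019709} \approx -0.57868$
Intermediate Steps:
$o = - \frac{1}{2} \approx -0.5$
$O{\left(d,A \right)} = \frac{5}{6}$ ($O{\left(d,A \right)} = \left(- \frac{1}{6}\right) \left(-5\right) = \frac{5}{6}$)
$p{\left(I \right)} = \frac{125}{216}$ ($p{\left(I \right)} = \left(\frac{5}{6}\right)^{3} = \frac{125}{216}$)
$\frac{1}{\sqrt{4641 + 14050} + 41280} - p{\left(-13 \right)} = \frac{1}{\sqrt{4641 + 14050} + 41280} - \frac{125}{216} = \frac{1}{\sqrt{18691} + 41280} - \frac{125}{216} = \frac{1}{41280 + \sqrt{18691}} - \frac{125}{216} = - \frac{125}{216} + \frac{1}{41280 + \sqrt{18691}}$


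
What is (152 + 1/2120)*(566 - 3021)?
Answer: -158220331/424 ≈ -3.7316e+5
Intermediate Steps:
(152 + 1/2120)*(566 - 3021) = (152 + 1/2120)*(-2455) = (322241/2120)*(-2455) = -158220331/424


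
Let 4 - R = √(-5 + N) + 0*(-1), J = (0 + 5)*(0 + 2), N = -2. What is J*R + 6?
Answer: 46 - 10*I*√7 ≈ 46.0 - 26.458*I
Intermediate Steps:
J = 10 (J = 5*2 = 10)
R = 4 - I*√7 (R = 4 - (√(-5 - 2) + 0*(-1)) = 4 - (√(-7) + 0) = 4 - (I*√7 + 0) = 4 - I*√7 ≈ 4.0 - 2.6458*I)
J*R + 6 = 10*(4 - I*√7) + 6 = (40 - 10*I*√7) + 6 = 46 - 10*I*√7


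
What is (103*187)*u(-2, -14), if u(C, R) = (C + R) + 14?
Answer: -38522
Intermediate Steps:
u(C, R) = 14 + C + R
(103*187)*u(-2, -14) = (103*187)*(14 - 2 - 14) = 19261*(-2) = -38522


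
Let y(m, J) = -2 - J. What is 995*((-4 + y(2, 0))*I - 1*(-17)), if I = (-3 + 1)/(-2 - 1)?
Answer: 12935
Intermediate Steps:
I = 2/3 (I = -2/(-3) = -2*(-1/3) = 2/3 ≈ 0.66667)
995*((-4 + y(2, 0))*I - 1*(-17)) = 995*((-4 + (-2 - 1*0))*(2/3) - 1*(-17)) = 995*((-4 + (-2 + 0))*(2/3) + 17) = 995*((-4 - 2)*(2/3) + 17) = 995*(-6*2/3 + 17) = 995*(-4 + 17) = 995*13 = 12935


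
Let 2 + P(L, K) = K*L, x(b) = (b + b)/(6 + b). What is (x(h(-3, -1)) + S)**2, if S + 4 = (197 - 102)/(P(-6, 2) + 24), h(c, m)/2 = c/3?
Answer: 81/4 ≈ 20.250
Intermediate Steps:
h(c, m) = 2*c/3 (h(c, m) = 2*(c/3) = 2*c/3)
x(b) = 2*b/(6 + b) (x(b) = (2*b)/(6 + b) = 2*b/(6 + b))
P(L, K) = -2 + K*L
S = 11/2 (S = -4 + (197 - 102)/((-2 + 2*(-6)) + 24) = -4 + 95/((-2 - 12) + 24) = -4 + 95/(-14 + 24) = -4 + 95/10 = -4 + 95*(1/10) = -4 + 19/2 = 11/2 ≈ 5.5000)
(x(h(-3, -1)) + S)**2 = (2*((2/3)*(-3))/(6 + (2/3)*(-3)) + 11/2)**2 = (2*(-2)/(6 - 2) + 11/2)**2 = (2*(-2)/4 + 11/2)**2 = (2*(-2)*(1/4) + 11/2)**2 = (-1 + 11/2)**2 = (9/2)**2 = 81/4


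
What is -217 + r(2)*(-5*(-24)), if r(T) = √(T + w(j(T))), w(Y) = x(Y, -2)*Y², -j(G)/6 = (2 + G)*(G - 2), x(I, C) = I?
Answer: -217 + 120*√2 ≈ -47.294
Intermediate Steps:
j(G) = -6*(-2 + G)*(2 + G) (j(G) = -6*(2 + G)*(G - 2) = -6*(2 + G)*(-2 + G) = -6*(-2 + G)*(2 + G))
w(Y) = Y³ (w(Y) = Y*Y² = Y³)
r(T) = √(T + (24 - 6*T²)³)
-217 + r(2)*(-5*(-24)) = -217 + √(2 - 216*(-4 + 2²)³)*(-5*(-24)) = -217 + √(2 - 216*(-4 + 4)³)*120 = -217 + √(2 - 216*0³)*120 = -217 + √(2 - 216*0)*120 = -217 + √(2 + 0)*120 = -217 + √2*120 = -217 + 120*√2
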